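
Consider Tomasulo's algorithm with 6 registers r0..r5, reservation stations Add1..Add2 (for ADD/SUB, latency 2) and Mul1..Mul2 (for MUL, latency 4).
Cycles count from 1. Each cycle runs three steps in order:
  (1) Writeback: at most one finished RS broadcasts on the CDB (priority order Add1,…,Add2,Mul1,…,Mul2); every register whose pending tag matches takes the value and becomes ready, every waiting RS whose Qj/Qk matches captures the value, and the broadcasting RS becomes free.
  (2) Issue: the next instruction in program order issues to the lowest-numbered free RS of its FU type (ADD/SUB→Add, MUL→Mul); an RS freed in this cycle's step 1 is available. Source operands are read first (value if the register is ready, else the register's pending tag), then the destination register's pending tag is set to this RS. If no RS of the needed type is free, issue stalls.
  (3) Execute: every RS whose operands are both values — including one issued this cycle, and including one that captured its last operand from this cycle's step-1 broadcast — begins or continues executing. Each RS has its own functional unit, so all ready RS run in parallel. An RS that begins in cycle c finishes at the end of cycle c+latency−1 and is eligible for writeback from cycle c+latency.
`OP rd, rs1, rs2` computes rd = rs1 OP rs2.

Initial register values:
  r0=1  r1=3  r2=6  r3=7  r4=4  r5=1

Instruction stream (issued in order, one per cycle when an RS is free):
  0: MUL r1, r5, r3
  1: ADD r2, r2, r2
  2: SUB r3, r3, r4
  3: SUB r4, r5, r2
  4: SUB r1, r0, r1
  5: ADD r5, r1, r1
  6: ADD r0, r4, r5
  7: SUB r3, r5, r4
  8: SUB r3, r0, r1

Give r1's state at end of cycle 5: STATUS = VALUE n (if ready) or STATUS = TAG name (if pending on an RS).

c1: issue MUL r1<-Mul1 | r0:1,r1:Mul1,r2:6,r3:7,r4:4,r5:1
c2: issue ADD r2<-Add1 | r0:1,r1:Mul1,r2:Add1,r3:7,r4:4,r5:1
c3: issue SUB r3<-Add2 | r0:1,r1:Mul1,r2:Add1,r3:Add2,r4:4,r5:1
c4: CDB Add1=12; issue SUB r4<-Add1 | r0:1,r1:Mul1,r2:12,r3:Add2,r4:Add1,r5:1
c5: CDB Add2=3; issue SUB r1<-Add2 | r0:1,r1:Add2,r2:12,r3:3,r4:Add1,r5:1

STATUS = TAG Add2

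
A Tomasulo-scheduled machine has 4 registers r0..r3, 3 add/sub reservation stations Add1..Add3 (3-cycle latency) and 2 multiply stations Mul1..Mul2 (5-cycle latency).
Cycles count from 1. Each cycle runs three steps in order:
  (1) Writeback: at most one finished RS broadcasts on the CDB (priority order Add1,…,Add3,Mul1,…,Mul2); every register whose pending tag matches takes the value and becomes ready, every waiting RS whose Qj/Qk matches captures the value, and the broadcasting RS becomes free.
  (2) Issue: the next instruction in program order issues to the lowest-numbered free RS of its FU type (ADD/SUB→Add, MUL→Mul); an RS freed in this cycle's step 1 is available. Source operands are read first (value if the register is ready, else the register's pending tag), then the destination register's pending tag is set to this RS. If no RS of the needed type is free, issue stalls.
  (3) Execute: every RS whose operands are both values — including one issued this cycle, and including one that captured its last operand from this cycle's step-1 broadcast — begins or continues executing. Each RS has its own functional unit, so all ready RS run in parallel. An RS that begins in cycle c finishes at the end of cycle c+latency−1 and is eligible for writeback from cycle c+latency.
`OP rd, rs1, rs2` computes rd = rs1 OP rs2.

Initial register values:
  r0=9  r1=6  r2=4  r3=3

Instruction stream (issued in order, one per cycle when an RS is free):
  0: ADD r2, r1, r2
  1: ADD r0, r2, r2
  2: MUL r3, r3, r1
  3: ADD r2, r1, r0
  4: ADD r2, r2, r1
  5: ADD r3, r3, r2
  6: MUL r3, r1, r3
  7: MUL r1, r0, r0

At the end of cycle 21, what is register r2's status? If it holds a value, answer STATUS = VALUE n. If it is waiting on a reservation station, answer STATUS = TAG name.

cycle 1: issue ADD r2<-Add1 // r0:9,r1:6,r2:Add1,r3:3
cycle 2: issue ADD r0<-Add2 // r0:Add2,r1:6,r2:Add1,r3:3
cycle 3: issue MUL r3<-Mul1 // r0:Add2,r1:6,r2:Add1,r3:Mul1
cycle 4: CDB Add1=10; issue ADD r2<-Add1 // r0:Add2,r1:6,r2:Add1,r3:Mul1
cycle 5: issue ADD r2<-Add3 // r0:Add2,r1:6,r2:Add3,r3:Mul1
cycle 6: stall // r0:Add2,r1:6,r2:Add3,r3:Mul1
cycle 7: CDB Add2=20; issue ADD r3<-Add2 // r0:20,r1:6,r2:Add3,r3:Add2
cycle 8: CDB Mul1=18; issue MUL r3<-Mul1 // r0:20,r1:6,r2:Add3,r3:Mul1
cycle 9: issue MUL r1<-Mul2 // r0:20,r1:Mul2,r2:Add3,r3:Mul1
cycle 10: CDB Add1=26 // r0:20,r1:Mul2,r2:Add3,r3:Mul1
cycle 11: - // r0:20,r1:Mul2,r2:Add3,r3:Mul1
cycle 12: - // r0:20,r1:Mul2,r2:Add3,r3:Mul1
cycle 13: CDB Add3=32 // r0:20,r1:Mul2,r2:32,r3:Mul1
cycle 14: CDB Mul2=400 // r0:20,r1:400,r2:32,r3:Mul1
cycle 15: - // r0:20,r1:400,r2:32,r3:Mul1
cycle 16: CDB Add2=50 // r0:20,r1:400,r2:32,r3:Mul1
cycle 17: - // r0:20,r1:400,r2:32,r3:Mul1
cycle 18: - // r0:20,r1:400,r2:32,r3:Mul1
cycle 19: - // r0:20,r1:400,r2:32,r3:Mul1
cycle 20: - // r0:20,r1:400,r2:32,r3:Mul1
cycle 21: CDB Mul1=300 // r0:20,r1:400,r2:32,r3:300

STATUS = VALUE 32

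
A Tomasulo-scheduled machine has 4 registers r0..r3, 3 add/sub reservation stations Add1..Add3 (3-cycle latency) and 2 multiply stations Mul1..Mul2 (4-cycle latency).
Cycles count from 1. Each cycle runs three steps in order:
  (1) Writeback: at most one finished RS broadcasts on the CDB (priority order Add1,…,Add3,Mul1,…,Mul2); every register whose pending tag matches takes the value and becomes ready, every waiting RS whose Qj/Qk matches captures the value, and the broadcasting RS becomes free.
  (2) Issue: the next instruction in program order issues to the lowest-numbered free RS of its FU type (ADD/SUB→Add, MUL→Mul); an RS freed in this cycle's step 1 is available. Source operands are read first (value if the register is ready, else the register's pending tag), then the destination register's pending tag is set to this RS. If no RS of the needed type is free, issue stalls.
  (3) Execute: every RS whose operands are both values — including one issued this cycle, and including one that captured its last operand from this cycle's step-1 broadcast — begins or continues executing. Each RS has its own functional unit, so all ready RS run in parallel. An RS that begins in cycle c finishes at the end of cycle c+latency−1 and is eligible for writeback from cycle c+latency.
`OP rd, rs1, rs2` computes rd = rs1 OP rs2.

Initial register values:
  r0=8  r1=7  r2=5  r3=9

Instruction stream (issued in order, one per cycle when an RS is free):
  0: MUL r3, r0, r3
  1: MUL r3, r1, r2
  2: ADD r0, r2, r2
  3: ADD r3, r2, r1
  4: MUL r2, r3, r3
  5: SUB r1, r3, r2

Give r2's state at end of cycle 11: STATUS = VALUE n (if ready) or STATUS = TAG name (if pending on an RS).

cycle 1: issue MUL r3<-Mul1 // r0:8,r1:7,r2:5,r3:Mul1
cycle 2: issue MUL r3<-Mul2 // r0:8,r1:7,r2:5,r3:Mul2
cycle 3: issue ADD r0<-Add1 // r0:Add1,r1:7,r2:5,r3:Mul2
cycle 4: issue ADD r3<-Add2 // r0:Add1,r1:7,r2:5,r3:Add2
cycle 5: CDB Mul1=72; issue MUL r2<-Mul1 // r0:Add1,r1:7,r2:Mul1,r3:Add2
cycle 6: CDB Add1=10; issue SUB r1<-Add1 // r0:10,r1:Add1,r2:Mul1,r3:Add2
cycle 7: CDB Add2=12 // r0:10,r1:Add1,r2:Mul1,r3:12
cycle 8: CDB Mul2=35 // r0:10,r1:Add1,r2:Mul1,r3:12
cycle 9: - // r0:10,r1:Add1,r2:Mul1,r3:12
cycle 10: - // r0:10,r1:Add1,r2:Mul1,r3:12
cycle 11: CDB Mul1=144 // r0:10,r1:Add1,r2:144,r3:12

STATUS = VALUE 144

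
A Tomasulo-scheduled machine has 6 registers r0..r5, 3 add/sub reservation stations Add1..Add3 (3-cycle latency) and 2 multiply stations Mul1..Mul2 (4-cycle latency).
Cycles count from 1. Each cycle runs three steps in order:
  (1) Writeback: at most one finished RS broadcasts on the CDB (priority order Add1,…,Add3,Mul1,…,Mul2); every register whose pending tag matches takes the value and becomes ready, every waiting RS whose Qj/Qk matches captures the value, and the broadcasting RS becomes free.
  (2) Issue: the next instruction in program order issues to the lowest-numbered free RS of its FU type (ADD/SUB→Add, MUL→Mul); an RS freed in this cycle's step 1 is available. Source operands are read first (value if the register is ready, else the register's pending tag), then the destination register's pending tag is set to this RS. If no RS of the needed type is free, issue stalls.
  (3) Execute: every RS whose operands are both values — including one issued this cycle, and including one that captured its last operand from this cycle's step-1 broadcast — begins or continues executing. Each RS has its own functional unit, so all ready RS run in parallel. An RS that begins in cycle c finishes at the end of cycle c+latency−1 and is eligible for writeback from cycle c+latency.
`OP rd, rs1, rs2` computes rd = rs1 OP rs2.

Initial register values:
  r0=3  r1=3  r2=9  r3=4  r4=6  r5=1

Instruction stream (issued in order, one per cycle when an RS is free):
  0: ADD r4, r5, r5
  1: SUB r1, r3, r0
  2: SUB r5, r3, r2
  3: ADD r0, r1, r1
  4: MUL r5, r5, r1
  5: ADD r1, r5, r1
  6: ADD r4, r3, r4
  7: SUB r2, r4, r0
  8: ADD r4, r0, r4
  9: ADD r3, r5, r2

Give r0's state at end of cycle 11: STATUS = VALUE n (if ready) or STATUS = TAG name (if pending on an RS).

STATUS = VALUE 2

cycle 1: issue ADD r4<-Add1 // r0:3,r1:3,r2:9,r3:4,r4:Add1,r5:1
cycle 2: issue SUB r1<-Add2 // r0:3,r1:Add2,r2:9,r3:4,r4:Add1,r5:1
cycle 3: issue SUB r5<-Add3 // r0:3,r1:Add2,r2:9,r3:4,r4:Add1,r5:Add3
cycle 4: CDB Add1=2; issue ADD r0<-Add1 // r0:Add1,r1:Add2,r2:9,r3:4,r4:2,r5:Add3
cycle 5: CDB Add2=1; issue MUL r5<-Mul1 // r0:Add1,r1:1,r2:9,r3:4,r4:2,r5:Mul1
cycle 6: CDB Add3=-5; issue ADD r1<-Add2 // r0:Add1,r1:Add2,r2:9,r3:4,r4:2,r5:Mul1
cycle 7: issue ADD r4<-Add3 // r0:Add1,r1:Add2,r2:9,r3:4,r4:Add3,r5:Mul1
cycle 8: CDB Add1=2; issue SUB r2<-Add1 // r0:2,r1:Add2,r2:Add1,r3:4,r4:Add3,r5:Mul1
cycle 9: stall // r0:2,r1:Add2,r2:Add1,r3:4,r4:Add3,r5:Mul1
cycle 10: CDB Add3=6; issue ADD r4<-Add3 // r0:2,r1:Add2,r2:Add1,r3:4,r4:Add3,r5:Mul1
cycle 11: CDB Mul1=-5; stall // r0:2,r1:Add2,r2:Add1,r3:4,r4:Add3,r5:-5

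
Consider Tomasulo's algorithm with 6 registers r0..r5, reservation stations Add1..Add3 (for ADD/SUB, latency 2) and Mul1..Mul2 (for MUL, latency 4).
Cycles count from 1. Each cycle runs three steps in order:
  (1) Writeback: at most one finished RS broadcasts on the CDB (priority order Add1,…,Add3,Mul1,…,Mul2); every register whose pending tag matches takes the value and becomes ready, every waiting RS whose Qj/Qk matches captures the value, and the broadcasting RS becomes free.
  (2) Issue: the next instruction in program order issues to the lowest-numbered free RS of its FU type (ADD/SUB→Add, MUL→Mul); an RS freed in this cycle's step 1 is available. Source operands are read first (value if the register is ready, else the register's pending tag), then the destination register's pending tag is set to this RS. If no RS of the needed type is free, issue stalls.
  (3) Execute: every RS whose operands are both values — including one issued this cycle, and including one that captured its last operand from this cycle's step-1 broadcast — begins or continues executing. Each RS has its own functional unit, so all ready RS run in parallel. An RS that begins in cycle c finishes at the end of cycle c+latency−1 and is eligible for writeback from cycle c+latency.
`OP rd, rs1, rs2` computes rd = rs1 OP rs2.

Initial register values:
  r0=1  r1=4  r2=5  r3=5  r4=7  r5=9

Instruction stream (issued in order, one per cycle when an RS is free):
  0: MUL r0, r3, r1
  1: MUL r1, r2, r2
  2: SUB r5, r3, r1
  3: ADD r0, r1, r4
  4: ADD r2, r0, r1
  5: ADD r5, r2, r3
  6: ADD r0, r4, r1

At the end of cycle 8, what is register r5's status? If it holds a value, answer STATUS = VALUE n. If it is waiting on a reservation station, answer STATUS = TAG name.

STATUS = TAG Add1

  c1: issue MUL r0<-Mul1  regs: r0:Mul1,r1:4,r2:5,r3:5,r4:7,r5:9
  c2: issue MUL r1<-Mul2  regs: r0:Mul1,r1:Mul2,r2:5,r3:5,r4:7,r5:9
  c3: issue SUB r5<-Add1  regs: r0:Mul1,r1:Mul2,r2:5,r3:5,r4:7,r5:Add1
  c4: issue ADD r0<-Add2  regs: r0:Add2,r1:Mul2,r2:5,r3:5,r4:7,r5:Add1
  c5: CDB Mul1=20; issue ADD r2<-Add3  regs: r0:Add2,r1:Mul2,r2:Add3,r3:5,r4:7,r5:Add1
  c6: CDB Mul2=25; stall  regs: r0:Add2,r1:25,r2:Add3,r3:5,r4:7,r5:Add1
  c7: stall  regs: r0:Add2,r1:25,r2:Add3,r3:5,r4:7,r5:Add1
  c8: CDB Add1=-20; issue ADD r5<-Add1  regs: r0:Add2,r1:25,r2:Add3,r3:5,r4:7,r5:Add1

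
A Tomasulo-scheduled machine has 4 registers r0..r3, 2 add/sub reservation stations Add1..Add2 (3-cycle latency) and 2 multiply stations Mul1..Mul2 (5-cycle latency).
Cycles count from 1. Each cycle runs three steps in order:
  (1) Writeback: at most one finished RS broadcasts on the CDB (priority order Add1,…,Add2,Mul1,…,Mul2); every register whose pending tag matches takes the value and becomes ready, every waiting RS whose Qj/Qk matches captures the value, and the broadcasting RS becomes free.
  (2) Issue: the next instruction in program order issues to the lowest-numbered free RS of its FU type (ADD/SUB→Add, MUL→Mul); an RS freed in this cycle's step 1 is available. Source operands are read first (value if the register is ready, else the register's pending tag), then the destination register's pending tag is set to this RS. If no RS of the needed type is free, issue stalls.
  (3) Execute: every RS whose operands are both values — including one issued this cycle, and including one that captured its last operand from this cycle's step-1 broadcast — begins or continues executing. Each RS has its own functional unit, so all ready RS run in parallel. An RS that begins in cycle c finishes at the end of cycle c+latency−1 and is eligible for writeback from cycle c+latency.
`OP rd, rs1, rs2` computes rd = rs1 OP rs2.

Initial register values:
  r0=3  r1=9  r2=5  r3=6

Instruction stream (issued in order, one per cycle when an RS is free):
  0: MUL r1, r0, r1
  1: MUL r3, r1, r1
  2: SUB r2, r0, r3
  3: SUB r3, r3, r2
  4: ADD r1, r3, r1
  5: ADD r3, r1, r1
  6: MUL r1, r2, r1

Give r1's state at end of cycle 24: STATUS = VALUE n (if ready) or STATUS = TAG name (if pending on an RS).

STATUS = TAG Mul1

  c1: issue MUL r1<-Mul1  regs: r0:3,r1:Mul1,r2:5,r3:6
  c2: issue MUL r3<-Mul2  regs: r0:3,r1:Mul1,r2:5,r3:Mul2
  c3: issue SUB r2<-Add1  regs: r0:3,r1:Mul1,r2:Add1,r3:Mul2
  c4: issue SUB r3<-Add2  regs: r0:3,r1:Mul1,r2:Add1,r3:Add2
  c5: stall  regs: r0:3,r1:Mul1,r2:Add1,r3:Add2
  c6: CDB Mul1=27; stall  regs: r0:3,r1:27,r2:Add1,r3:Add2
  c7: stall  regs: r0:3,r1:27,r2:Add1,r3:Add2
  c8: stall  regs: r0:3,r1:27,r2:Add1,r3:Add2
  c9: stall  regs: r0:3,r1:27,r2:Add1,r3:Add2
  c10: stall  regs: r0:3,r1:27,r2:Add1,r3:Add2
  c11: CDB Mul2=729; stall  regs: r0:3,r1:27,r2:Add1,r3:Add2
  c12: stall  regs: r0:3,r1:27,r2:Add1,r3:Add2
  c13: stall  regs: r0:3,r1:27,r2:Add1,r3:Add2
  c14: CDB Add1=-726; issue ADD r1<-Add1  regs: r0:3,r1:Add1,r2:-726,r3:Add2
  c15: stall  regs: r0:3,r1:Add1,r2:-726,r3:Add2
  c16: stall  regs: r0:3,r1:Add1,r2:-726,r3:Add2
  c17: CDB Add2=1455; issue ADD r3<-Add2  regs: r0:3,r1:Add1,r2:-726,r3:Add2
  c18: issue MUL r1<-Mul1  regs: r0:3,r1:Mul1,r2:-726,r3:Add2
  c19: -  regs: r0:3,r1:Mul1,r2:-726,r3:Add2
  c20: CDB Add1=1482  regs: r0:3,r1:Mul1,r2:-726,r3:Add2
  c21: -  regs: r0:3,r1:Mul1,r2:-726,r3:Add2
  c22: -  regs: r0:3,r1:Mul1,r2:-726,r3:Add2
  c23: CDB Add2=2964  regs: r0:3,r1:Mul1,r2:-726,r3:2964
  c24: -  regs: r0:3,r1:Mul1,r2:-726,r3:2964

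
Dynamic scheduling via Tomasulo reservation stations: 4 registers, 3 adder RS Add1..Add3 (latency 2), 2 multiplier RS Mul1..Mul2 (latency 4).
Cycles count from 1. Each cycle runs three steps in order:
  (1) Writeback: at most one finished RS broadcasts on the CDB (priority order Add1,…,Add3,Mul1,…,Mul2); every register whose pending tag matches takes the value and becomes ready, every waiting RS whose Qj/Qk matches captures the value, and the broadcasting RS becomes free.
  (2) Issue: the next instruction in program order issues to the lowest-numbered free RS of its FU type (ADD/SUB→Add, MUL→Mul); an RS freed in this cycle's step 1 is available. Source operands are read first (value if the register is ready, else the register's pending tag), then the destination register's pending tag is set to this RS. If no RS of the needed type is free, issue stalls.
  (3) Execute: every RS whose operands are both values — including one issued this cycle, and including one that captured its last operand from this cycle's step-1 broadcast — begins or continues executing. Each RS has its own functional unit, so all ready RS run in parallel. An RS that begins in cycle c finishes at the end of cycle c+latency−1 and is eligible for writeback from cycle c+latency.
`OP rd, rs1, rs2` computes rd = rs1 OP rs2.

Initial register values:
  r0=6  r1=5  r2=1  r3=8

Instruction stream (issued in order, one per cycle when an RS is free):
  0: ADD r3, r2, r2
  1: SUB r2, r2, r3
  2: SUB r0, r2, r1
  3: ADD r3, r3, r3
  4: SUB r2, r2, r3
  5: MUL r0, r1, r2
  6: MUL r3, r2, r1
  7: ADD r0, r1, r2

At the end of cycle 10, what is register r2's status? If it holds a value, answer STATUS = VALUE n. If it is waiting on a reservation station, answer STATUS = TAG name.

  c1: issue ADD r3<-Add1  regs: r0:6,r1:5,r2:1,r3:Add1
  c2: issue SUB r2<-Add2  regs: r0:6,r1:5,r2:Add2,r3:Add1
  c3: CDB Add1=2; issue SUB r0<-Add1  regs: r0:Add1,r1:5,r2:Add2,r3:2
  c4: issue ADD r3<-Add3  regs: r0:Add1,r1:5,r2:Add2,r3:Add3
  c5: CDB Add2=-1; issue SUB r2<-Add2  regs: r0:Add1,r1:5,r2:Add2,r3:Add3
  c6: CDB Add3=4; issue MUL r0<-Mul1  regs: r0:Mul1,r1:5,r2:Add2,r3:4
  c7: CDB Add1=-6; issue MUL r3<-Mul2  regs: r0:Mul1,r1:5,r2:Add2,r3:Mul2
  c8: CDB Add2=-5; issue ADD r0<-Add1  regs: r0:Add1,r1:5,r2:-5,r3:Mul2
  c9: -  regs: r0:Add1,r1:5,r2:-5,r3:Mul2
  c10: CDB Add1=0  regs: r0:0,r1:5,r2:-5,r3:Mul2

STATUS = VALUE -5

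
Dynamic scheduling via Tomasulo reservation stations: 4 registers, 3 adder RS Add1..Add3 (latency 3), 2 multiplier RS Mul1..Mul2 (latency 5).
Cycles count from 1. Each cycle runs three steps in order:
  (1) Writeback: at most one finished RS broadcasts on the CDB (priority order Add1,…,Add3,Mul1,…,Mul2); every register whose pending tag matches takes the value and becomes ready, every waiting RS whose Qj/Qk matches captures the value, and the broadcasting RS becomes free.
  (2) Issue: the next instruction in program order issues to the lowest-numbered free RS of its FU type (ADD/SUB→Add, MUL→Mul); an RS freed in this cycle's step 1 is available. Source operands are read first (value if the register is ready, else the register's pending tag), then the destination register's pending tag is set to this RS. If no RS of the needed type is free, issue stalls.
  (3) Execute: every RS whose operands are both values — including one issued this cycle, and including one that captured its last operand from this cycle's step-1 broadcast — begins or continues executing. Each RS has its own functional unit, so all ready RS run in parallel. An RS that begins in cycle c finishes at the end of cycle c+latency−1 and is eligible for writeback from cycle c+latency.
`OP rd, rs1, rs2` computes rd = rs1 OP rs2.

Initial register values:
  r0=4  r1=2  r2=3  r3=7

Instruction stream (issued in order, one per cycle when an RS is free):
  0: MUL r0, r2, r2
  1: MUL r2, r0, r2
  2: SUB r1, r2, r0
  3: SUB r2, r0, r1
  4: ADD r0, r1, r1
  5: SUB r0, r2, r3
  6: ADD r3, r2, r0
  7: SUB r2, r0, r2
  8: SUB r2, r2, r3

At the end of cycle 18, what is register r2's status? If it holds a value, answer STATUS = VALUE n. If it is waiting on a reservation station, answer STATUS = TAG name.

  c1: issue MUL r0<-Mul1  regs: r0:Mul1,r1:2,r2:3,r3:7
  c2: issue MUL r2<-Mul2  regs: r0:Mul1,r1:2,r2:Mul2,r3:7
  c3: issue SUB r1<-Add1  regs: r0:Mul1,r1:Add1,r2:Mul2,r3:7
  c4: issue SUB r2<-Add2  regs: r0:Mul1,r1:Add1,r2:Add2,r3:7
  c5: issue ADD r0<-Add3  regs: r0:Add3,r1:Add1,r2:Add2,r3:7
  c6: CDB Mul1=9; stall  regs: r0:Add3,r1:Add1,r2:Add2,r3:7
  c7: stall  regs: r0:Add3,r1:Add1,r2:Add2,r3:7
  c8: stall  regs: r0:Add3,r1:Add1,r2:Add2,r3:7
  c9: stall  regs: r0:Add3,r1:Add1,r2:Add2,r3:7
  c10: stall  regs: r0:Add3,r1:Add1,r2:Add2,r3:7
  c11: CDB Mul2=27; stall  regs: r0:Add3,r1:Add1,r2:Add2,r3:7
  c12: stall  regs: r0:Add3,r1:Add1,r2:Add2,r3:7
  c13: stall  regs: r0:Add3,r1:Add1,r2:Add2,r3:7
  c14: CDB Add1=18; issue SUB r0<-Add1  regs: r0:Add1,r1:18,r2:Add2,r3:7
  c15: stall  regs: r0:Add1,r1:18,r2:Add2,r3:7
  c16: stall  regs: r0:Add1,r1:18,r2:Add2,r3:7
  c17: CDB Add2=-9; issue ADD r3<-Add2  regs: r0:Add1,r1:18,r2:-9,r3:Add2
  c18: CDB Add3=36; issue SUB r2<-Add3  regs: r0:Add1,r1:18,r2:Add3,r3:Add2

STATUS = TAG Add3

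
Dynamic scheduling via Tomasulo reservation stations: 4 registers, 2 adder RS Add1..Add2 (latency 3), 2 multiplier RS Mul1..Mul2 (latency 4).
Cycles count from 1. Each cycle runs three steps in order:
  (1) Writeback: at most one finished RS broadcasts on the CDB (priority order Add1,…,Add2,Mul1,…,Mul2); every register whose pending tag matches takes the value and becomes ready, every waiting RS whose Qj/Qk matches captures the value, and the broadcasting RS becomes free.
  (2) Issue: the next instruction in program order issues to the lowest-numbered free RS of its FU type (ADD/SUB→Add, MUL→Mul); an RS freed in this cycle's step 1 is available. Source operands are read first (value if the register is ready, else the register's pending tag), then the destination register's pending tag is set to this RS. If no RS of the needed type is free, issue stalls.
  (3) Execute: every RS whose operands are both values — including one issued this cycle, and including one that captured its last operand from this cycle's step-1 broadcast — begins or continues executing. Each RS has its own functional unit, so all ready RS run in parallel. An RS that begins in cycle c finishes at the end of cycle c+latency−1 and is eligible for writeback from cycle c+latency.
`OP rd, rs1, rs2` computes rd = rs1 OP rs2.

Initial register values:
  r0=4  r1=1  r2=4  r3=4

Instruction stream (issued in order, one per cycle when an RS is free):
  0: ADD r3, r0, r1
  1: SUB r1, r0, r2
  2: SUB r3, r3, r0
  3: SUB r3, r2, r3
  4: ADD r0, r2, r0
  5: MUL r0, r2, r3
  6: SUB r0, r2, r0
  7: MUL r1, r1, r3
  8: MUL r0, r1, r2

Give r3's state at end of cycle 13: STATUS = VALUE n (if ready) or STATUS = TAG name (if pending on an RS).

STATUS = VALUE 3

  c1: issue ADD r3<-Add1  regs: r0:4,r1:1,r2:4,r3:Add1
  c2: issue SUB r1<-Add2  regs: r0:4,r1:Add2,r2:4,r3:Add1
  c3: stall  regs: r0:4,r1:Add2,r2:4,r3:Add1
  c4: CDB Add1=5; issue SUB r3<-Add1  regs: r0:4,r1:Add2,r2:4,r3:Add1
  c5: CDB Add2=0; issue SUB r3<-Add2  regs: r0:4,r1:0,r2:4,r3:Add2
  c6: stall  regs: r0:4,r1:0,r2:4,r3:Add2
  c7: CDB Add1=1; issue ADD r0<-Add1  regs: r0:Add1,r1:0,r2:4,r3:Add2
  c8: issue MUL r0<-Mul1  regs: r0:Mul1,r1:0,r2:4,r3:Add2
  c9: stall  regs: r0:Mul1,r1:0,r2:4,r3:Add2
  c10: CDB Add1=8; issue SUB r0<-Add1  regs: r0:Add1,r1:0,r2:4,r3:Add2
  c11: CDB Add2=3; issue MUL r1<-Mul2  regs: r0:Add1,r1:Mul2,r2:4,r3:3
  c12: stall  regs: r0:Add1,r1:Mul2,r2:4,r3:3
  c13: stall  regs: r0:Add1,r1:Mul2,r2:4,r3:3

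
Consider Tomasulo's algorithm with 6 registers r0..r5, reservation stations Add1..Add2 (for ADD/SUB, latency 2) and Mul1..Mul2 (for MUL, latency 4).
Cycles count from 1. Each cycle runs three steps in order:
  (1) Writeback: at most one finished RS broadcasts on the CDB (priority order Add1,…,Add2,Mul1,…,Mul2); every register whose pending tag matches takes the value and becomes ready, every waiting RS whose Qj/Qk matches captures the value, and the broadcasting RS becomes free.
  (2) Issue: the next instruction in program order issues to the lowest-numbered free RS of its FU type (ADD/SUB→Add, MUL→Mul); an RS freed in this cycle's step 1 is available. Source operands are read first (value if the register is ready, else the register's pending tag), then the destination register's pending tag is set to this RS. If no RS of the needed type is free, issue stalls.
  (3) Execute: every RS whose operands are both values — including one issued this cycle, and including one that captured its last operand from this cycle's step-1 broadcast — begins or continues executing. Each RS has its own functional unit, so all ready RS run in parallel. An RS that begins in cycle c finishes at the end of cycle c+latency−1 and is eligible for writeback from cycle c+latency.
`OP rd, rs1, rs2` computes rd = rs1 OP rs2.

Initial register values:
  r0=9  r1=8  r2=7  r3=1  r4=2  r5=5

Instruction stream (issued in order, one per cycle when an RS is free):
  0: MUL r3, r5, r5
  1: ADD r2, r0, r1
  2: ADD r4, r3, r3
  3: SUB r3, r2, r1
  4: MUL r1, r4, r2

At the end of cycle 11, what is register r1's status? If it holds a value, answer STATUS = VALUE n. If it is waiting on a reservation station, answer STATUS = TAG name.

STATUS = VALUE 850

cycle 1: issue MUL r3<-Mul1 // r0:9,r1:8,r2:7,r3:Mul1,r4:2,r5:5
cycle 2: issue ADD r2<-Add1 // r0:9,r1:8,r2:Add1,r3:Mul1,r4:2,r5:5
cycle 3: issue ADD r4<-Add2 // r0:9,r1:8,r2:Add1,r3:Mul1,r4:Add2,r5:5
cycle 4: CDB Add1=17; issue SUB r3<-Add1 // r0:9,r1:8,r2:17,r3:Add1,r4:Add2,r5:5
cycle 5: CDB Mul1=25; issue MUL r1<-Mul1 // r0:9,r1:Mul1,r2:17,r3:Add1,r4:Add2,r5:5
cycle 6: CDB Add1=9 // r0:9,r1:Mul1,r2:17,r3:9,r4:Add2,r5:5
cycle 7: CDB Add2=50 // r0:9,r1:Mul1,r2:17,r3:9,r4:50,r5:5
cycle 8: - // r0:9,r1:Mul1,r2:17,r3:9,r4:50,r5:5
cycle 9: - // r0:9,r1:Mul1,r2:17,r3:9,r4:50,r5:5
cycle 10: - // r0:9,r1:Mul1,r2:17,r3:9,r4:50,r5:5
cycle 11: CDB Mul1=850 // r0:9,r1:850,r2:17,r3:9,r4:50,r5:5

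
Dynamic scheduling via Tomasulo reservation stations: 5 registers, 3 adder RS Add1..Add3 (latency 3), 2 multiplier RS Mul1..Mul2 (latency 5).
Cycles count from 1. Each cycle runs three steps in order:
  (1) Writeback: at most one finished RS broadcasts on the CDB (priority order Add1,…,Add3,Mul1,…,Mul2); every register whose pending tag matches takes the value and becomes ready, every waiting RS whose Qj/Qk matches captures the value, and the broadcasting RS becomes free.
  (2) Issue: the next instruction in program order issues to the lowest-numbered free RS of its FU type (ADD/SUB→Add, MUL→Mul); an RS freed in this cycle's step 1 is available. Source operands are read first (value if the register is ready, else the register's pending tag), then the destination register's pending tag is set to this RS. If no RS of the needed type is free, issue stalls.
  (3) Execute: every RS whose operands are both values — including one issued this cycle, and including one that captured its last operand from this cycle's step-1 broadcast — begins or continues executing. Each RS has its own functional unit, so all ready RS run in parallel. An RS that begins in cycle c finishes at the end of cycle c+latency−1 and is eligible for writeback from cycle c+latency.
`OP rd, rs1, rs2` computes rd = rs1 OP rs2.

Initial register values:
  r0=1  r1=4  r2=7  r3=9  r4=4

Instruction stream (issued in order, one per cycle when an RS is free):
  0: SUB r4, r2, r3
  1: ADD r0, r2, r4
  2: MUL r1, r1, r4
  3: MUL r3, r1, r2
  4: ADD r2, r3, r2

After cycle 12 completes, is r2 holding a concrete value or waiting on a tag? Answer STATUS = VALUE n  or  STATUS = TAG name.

  c1: issue SUB r4<-Add1  regs: r0:1,r1:4,r2:7,r3:9,r4:Add1
  c2: issue ADD r0<-Add2  regs: r0:Add2,r1:4,r2:7,r3:9,r4:Add1
  c3: issue MUL r1<-Mul1  regs: r0:Add2,r1:Mul1,r2:7,r3:9,r4:Add1
  c4: CDB Add1=-2; issue MUL r3<-Mul2  regs: r0:Add2,r1:Mul1,r2:7,r3:Mul2,r4:-2
  c5: issue ADD r2<-Add1  regs: r0:Add2,r1:Mul1,r2:Add1,r3:Mul2,r4:-2
  c6: -  regs: r0:Add2,r1:Mul1,r2:Add1,r3:Mul2,r4:-2
  c7: CDB Add2=5  regs: r0:5,r1:Mul1,r2:Add1,r3:Mul2,r4:-2
  c8: -  regs: r0:5,r1:Mul1,r2:Add1,r3:Mul2,r4:-2
  c9: CDB Mul1=-8  regs: r0:5,r1:-8,r2:Add1,r3:Mul2,r4:-2
  c10: -  regs: r0:5,r1:-8,r2:Add1,r3:Mul2,r4:-2
  c11: -  regs: r0:5,r1:-8,r2:Add1,r3:Mul2,r4:-2
  c12: -  regs: r0:5,r1:-8,r2:Add1,r3:Mul2,r4:-2

STATUS = TAG Add1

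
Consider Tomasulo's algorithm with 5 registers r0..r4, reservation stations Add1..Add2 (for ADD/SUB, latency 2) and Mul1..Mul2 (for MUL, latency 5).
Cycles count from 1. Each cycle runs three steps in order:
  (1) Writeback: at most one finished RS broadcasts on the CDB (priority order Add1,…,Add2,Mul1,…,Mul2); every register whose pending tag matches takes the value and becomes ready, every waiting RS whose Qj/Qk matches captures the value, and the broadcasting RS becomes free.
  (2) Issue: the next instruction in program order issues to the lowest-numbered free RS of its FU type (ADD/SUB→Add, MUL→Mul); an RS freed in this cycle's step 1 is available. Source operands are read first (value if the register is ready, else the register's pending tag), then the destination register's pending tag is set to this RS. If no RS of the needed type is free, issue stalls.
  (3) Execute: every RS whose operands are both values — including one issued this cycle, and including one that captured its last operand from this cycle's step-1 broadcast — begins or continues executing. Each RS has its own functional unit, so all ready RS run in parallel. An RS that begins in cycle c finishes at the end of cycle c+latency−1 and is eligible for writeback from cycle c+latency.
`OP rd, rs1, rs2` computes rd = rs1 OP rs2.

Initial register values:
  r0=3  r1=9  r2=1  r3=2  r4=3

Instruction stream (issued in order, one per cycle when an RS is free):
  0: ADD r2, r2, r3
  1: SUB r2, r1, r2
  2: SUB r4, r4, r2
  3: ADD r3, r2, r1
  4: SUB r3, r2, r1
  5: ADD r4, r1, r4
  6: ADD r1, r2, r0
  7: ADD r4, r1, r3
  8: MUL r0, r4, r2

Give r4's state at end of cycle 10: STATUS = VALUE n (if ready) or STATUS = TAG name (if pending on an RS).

STATUS = TAG Add2

  c1: issue ADD r2<-Add1  regs: r0:3,r1:9,r2:Add1,r3:2,r4:3
  c2: issue SUB r2<-Add2  regs: r0:3,r1:9,r2:Add2,r3:2,r4:3
  c3: CDB Add1=3; issue SUB r4<-Add1  regs: r0:3,r1:9,r2:Add2,r3:2,r4:Add1
  c4: stall  regs: r0:3,r1:9,r2:Add2,r3:2,r4:Add1
  c5: CDB Add2=6; issue ADD r3<-Add2  regs: r0:3,r1:9,r2:6,r3:Add2,r4:Add1
  c6: stall  regs: r0:3,r1:9,r2:6,r3:Add2,r4:Add1
  c7: CDB Add1=-3; issue SUB r3<-Add1  regs: r0:3,r1:9,r2:6,r3:Add1,r4:-3
  c8: CDB Add2=15; issue ADD r4<-Add2  regs: r0:3,r1:9,r2:6,r3:Add1,r4:Add2
  c9: CDB Add1=-3; issue ADD r1<-Add1  regs: r0:3,r1:Add1,r2:6,r3:-3,r4:Add2
  c10: CDB Add2=6; issue ADD r4<-Add2  regs: r0:3,r1:Add1,r2:6,r3:-3,r4:Add2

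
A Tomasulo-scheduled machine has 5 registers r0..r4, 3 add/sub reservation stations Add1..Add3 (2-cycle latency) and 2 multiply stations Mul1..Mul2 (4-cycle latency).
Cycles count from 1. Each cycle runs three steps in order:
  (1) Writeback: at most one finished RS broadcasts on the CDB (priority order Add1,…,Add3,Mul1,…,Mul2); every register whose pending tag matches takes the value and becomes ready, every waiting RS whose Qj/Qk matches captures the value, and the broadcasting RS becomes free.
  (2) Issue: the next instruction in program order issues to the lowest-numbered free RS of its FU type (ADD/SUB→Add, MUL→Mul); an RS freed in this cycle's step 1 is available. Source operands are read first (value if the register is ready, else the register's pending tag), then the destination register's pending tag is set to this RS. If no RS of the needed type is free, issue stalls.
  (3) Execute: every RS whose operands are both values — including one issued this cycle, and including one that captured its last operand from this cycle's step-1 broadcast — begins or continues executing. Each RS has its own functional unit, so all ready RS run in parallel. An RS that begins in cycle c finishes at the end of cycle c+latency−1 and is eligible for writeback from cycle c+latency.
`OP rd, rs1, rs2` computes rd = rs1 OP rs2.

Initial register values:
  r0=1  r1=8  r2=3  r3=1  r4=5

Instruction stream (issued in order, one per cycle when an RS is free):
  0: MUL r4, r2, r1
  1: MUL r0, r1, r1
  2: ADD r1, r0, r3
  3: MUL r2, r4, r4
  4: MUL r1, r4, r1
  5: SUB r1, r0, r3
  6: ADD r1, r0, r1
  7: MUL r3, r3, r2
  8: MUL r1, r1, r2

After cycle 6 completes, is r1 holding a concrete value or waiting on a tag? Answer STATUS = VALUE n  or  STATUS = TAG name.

STATUS = TAG Mul2

  c1: issue MUL r4<-Mul1  regs: r0:1,r1:8,r2:3,r3:1,r4:Mul1
  c2: issue MUL r0<-Mul2  regs: r0:Mul2,r1:8,r2:3,r3:1,r4:Mul1
  c3: issue ADD r1<-Add1  regs: r0:Mul2,r1:Add1,r2:3,r3:1,r4:Mul1
  c4: stall  regs: r0:Mul2,r1:Add1,r2:3,r3:1,r4:Mul1
  c5: CDB Mul1=24; issue MUL r2<-Mul1  regs: r0:Mul2,r1:Add1,r2:Mul1,r3:1,r4:24
  c6: CDB Mul2=64; issue MUL r1<-Mul2  regs: r0:64,r1:Mul2,r2:Mul1,r3:1,r4:24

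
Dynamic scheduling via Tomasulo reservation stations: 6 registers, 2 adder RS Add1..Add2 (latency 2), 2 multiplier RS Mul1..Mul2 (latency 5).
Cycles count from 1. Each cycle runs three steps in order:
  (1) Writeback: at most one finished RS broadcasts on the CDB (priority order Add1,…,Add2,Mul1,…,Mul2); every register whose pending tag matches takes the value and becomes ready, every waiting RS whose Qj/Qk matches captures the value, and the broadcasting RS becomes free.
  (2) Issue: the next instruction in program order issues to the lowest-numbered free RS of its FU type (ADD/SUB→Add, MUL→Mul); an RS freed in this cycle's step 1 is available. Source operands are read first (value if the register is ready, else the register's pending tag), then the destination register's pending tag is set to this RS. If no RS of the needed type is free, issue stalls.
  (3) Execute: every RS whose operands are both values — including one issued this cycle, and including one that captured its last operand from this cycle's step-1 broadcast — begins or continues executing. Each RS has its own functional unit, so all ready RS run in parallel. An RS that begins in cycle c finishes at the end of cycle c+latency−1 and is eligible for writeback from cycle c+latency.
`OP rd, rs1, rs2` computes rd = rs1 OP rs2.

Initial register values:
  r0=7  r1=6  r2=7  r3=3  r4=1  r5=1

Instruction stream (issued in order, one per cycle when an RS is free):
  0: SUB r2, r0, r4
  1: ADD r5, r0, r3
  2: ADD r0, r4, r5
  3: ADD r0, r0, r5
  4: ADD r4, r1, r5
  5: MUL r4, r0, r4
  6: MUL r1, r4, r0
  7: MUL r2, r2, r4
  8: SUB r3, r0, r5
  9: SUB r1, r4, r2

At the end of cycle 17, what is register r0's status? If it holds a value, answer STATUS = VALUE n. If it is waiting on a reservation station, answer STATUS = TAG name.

STATUS = VALUE 21

cycle 1: issue SUB r2<-Add1 // r0:7,r1:6,r2:Add1,r3:3,r4:1,r5:1
cycle 2: issue ADD r5<-Add2 // r0:7,r1:6,r2:Add1,r3:3,r4:1,r5:Add2
cycle 3: CDB Add1=6; issue ADD r0<-Add1 // r0:Add1,r1:6,r2:6,r3:3,r4:1,r5:Add2
cycle 4: CDB Add2=10; issue ADD r0<-Add2 // r0:Add2,r1:6,r2:6,r3:3,r4:1,r5:10
cycle 5: stall // r0:Add2,r1:6,r2:6,r3:3,r4:1,r5:10
cycle 6: CDB Add1=11; issue ADD r4<-Add1 // r0:Add2,r1:6,r2:6,r3:3,r4:Add1,r5:10
cycle 7: issue MUL r4<-Mul1 // r0:Add2,r1:6,r2:6,r3:3,r4:Mul1,r5:10
cycle 8: CDB Add1=16; issue MUL r1<-Mul2 // r0:Add2,r1:Mul2,r2:6,r3:3,r4:Mul1,r5:10
cycle 9: CDB Add2=21; stall // r0:21,r1:Mul2,r2:6,r3:3,r4:Mul1,r5:10
cycle 10: stall // r0:21,r1:Mul2,r2:6,r3:3,r4:Mul1,r5:10
cycle 11: stall // r0:21,r1:Mul2,r2:6,r3:3,r4:Mul1,r5:10
cycle 12: stall // r0:21,r1:Mul2,r2:6,r3:3,r4:Mul1,r5:10
cycle 13: stall // r0:21,r1:Mul2,r2:6,r3:3,r4:Mul1,r5:10
cycle 14: CDB Mul1=336; issue MUL r2<-Mul1 // r0:21,r1:Mul2,r2:Mul1,r3:3,r4:336,r5:10
cycle 15: issue SUB r3<-Add1 // r0:21,r1:Mul2,r2:Mul1,r3:Add1,r4:336,r5:10
cycle 16: issue SUB r1<-Add2 // r0:21,r1:Add2,r2:Mul1,r3:Add1,r4:336,r5:10
cycle 17: CDB Add1=11 // r0:21,r1:Add2,r2:Mul1,r3:11,r4:336,r5:10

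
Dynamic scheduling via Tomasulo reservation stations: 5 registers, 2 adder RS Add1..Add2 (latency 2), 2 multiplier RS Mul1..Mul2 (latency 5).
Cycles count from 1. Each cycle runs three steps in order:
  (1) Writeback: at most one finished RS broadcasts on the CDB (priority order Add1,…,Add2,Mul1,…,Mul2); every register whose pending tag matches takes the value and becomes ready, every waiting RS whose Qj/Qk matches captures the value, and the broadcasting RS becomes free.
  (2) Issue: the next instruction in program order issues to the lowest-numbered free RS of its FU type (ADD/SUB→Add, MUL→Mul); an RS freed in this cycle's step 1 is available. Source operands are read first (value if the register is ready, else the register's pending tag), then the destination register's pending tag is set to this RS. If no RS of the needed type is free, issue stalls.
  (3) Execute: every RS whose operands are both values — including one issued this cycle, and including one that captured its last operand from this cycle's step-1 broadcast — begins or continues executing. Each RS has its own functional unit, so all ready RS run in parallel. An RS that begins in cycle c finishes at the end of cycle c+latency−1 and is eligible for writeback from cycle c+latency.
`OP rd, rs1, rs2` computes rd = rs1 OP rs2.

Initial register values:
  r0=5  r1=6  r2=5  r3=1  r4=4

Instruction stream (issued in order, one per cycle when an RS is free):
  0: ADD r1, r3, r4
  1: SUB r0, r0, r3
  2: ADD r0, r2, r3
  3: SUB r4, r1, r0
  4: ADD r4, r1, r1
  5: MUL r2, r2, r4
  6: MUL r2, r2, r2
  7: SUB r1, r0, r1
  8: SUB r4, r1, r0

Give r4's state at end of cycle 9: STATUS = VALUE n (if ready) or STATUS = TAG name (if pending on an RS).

cycle 1: issue ADD r1<-Add1 // r0:5,r1:Add1,r2:5,r3:1,r4:4
cycle 2: issue SUB r0<-Add2 // r0:Add2,r1:Add1,r2:5,r3:1,r4:4
cycle 3: CDB Add1=5; issue ADD r0<-Add1 // r0:Add1,r1:5,r2:5,r3:1,r4:4
cycle 4: CDB Add2=4; issue SUB r4<-Add2 // r0:Add1,r1:5,r2:5,r3:1,r4:Add2
cycle 5: CDB Add1=6; issue ADD r4<-Add1 // r0:6,r1:5,r2:5,r3:1,r4:Add1
cycle 6: issue MUL r2<-Mul1 // r0:6,r1:5,r2:Mul1,r3:1,r4:Add1
cycle 7: CDB Add1=10; issue MUL r2<-Mul2 // r0:6,r1:5,r2:Mul2,r3:1,r4:10
cycle 8: CDB Add2=-1; issue SUB r1<-Add1 // r0:6,r1:Add1,r2:Mul2,r3:1,r4:10
cycle 9: issue SUB r4<-Add2 // r0:6,r1:Add1,r2:Mul2,r3:1,r4:Add2

STATUS = TAG Add2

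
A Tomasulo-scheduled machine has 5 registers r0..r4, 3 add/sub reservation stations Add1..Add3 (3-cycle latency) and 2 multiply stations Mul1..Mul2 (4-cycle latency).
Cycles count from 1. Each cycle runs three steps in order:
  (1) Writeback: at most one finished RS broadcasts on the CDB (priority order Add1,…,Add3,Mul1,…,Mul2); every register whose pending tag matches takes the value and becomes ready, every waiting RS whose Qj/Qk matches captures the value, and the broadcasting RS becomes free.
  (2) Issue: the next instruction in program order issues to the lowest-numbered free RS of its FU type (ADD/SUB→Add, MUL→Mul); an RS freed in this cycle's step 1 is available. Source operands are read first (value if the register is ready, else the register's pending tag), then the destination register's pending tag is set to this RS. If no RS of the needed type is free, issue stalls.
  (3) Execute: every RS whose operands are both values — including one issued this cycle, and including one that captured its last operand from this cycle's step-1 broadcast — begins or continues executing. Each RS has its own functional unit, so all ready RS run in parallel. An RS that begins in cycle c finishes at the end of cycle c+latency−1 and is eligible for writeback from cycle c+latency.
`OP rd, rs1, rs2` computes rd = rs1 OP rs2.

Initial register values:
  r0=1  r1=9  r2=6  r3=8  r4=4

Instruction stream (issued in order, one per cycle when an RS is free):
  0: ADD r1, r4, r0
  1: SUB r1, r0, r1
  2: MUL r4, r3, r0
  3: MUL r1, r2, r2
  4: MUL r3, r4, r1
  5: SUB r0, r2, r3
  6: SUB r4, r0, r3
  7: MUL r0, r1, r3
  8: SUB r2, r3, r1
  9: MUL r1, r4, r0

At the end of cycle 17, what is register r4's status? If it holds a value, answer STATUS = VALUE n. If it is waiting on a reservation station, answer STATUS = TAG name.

STATUS = TAG Add2

cycle 1: issue ADD r1<-Add1 // r0:1,r1:Add1,r2:6,r3:8,r4:4
cycle 2: issue SUB r1<-Add2 // r0:1,r1:Add2,r2:6,r3:8,r4:4
cycle 3: issue MUL r4<-Mul1 // r0:1,r1:Add2,r2:6,r3:8,r4:Mul1
cycle 4: CDB Add1=5; issue MUL r1<-Mul2 // r0:1,r1:Mul2,r2:6,r3:8,r4:Mul1
cycle 5: stall // r0:1,r1:Mul2,r2:6,r3:8,r4:Mul1
cycle 6: stall // r0:1,r1:Mul2,r2:6,r3:8,r4:Mul1
cycle 7: CDB Add2=-4; stall // r0:1,r1:Mul2,r2:6,r3:8,r4:Mul1
cycle 8: CDB Mul1=8; issue MUL r3<-Mul1 // r0:1,r1:Mul2,r2:6,r3:Mul1,r4:8
cycle 9: CDB Mul2=36; issue SUB r0<-Add1 // r0:Add1,r1:36,r2:6,r3:Mul1,r4:8
cycle 10: issue SUB r4<-Add2 // r0:Add1,r1:36,r2:6,r3:Mul1,r4:Add2
cycle 11: issue MUL r0<-Mul2 // r0:Mul2,r1:36,r2:6,r3:Mul1,r4:Add2
cycle 12: issue SUB r2<-Add3 // r0:Mul2,r1:36,r2:Add3,r3:Mul1,r4:Add2
cycle 13: CDB Mul1=288; issue MUL r1<-Mul1 // r0:Mul2,r1:Mul1,r2:Add3,r3:288,r4:Add2
cycle 14: - // r0:Mul2,r1:Mul1,r2:Add3,r3:288,r4:Add2
cycle 15: - // r0:Mul2,r1:Mul1,r2:Add3,r3:288,r4:Add2
cycle 16: CDB Add1=-282 // r0:Mul2,r1:Mul1,r2:Add3,r3:288,r4:Add2
cycle 17: CDB Add3=252 // r0:Mul2,r1:Mul1,r2:252,r3:288,r4:Add2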